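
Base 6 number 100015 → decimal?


Positional values (base 6):
  5 × 6^0 = 5 × 1 = 5
  1 × 6^1 = 1 × 6 = 6
  0 × 6^2 = 0 × 36 = 0
  0 × 6^3 = 0 × 216 = 0
  0 × 6^4 = 0 × 1296 = 0
  1 × 6^5 = 1 × 7776 = 7776
Sum = 5 + 6 + 0 + 0 + 0 + 7776
= 7787


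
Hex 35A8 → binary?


Each hex digit → 4 binary bits:
  3 = 0011
  5 = 0101
  A = 1010
  8 = 1000
Concatenate: 0011 0101 1010 1000
= 0011010110101000


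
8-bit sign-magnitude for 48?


Sign bit: 0 (positive)
Magnitude: 48 = 0110000
= 00110000


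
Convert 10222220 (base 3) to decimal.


Positional values (base 3):
  0 × 3^0 = 0 × 1 = 0
  2 × 3^1 = 2 × 3 = 6
  2 × 3^2 = 2 × 9 = 18
  2 × 3^3 = 2 × 27 = 54
  2 × 3^4 = 2 × 81 = 162
  2 × 3^5 = 2 × 243 = 486
  0 × 3^6 = 0 × 729 = 0
  1 × 3^7 = 1 × 2187 = 2187
Sum = 0 + 6 + 18 + 54 + 162 + 486 + 0 + 2187
= 2913


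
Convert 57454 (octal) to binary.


Each octal digit → 3 binary bits:
  5 = 101
  7 = 111
  4 = 100
  5 = 101
  4 = 100
Concatenate: 101 111 100 101 100
= 101111100101100


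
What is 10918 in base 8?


Divide by 8 repeatedly:
10918 ÷ 8 = 1364 remainder 6
1364 ÷ 8 = 170 remainder 4
170 ÷ 8 = 21 remainder 2
21 ÷ 8 = 2 remainder 5
2 ÷ 8 = 0 remainder 2
Reading remainders bottom-up:
= 0o25246


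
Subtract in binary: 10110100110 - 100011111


Align and subtract column by column (LSB to MSB, borrowing when needed):
  10110100110
- 00100011111
  -----------
  col 0: (0 - 0 borrow-in) - 1 → borrow from next column: (0+2) - 1 = 1, borrow out 1
  col 1: (1 - 1 borrow-in) - 1 → borrow from next column: (0+2) - 1 = 1, borrow out 1
  col 2: (1 - 1 borrow-in) - 1 → borrow from next column: (0+2) - 1 = 1, borrow out 1
  col 3: (0 - 1 borrow-in) - 1 → borrow from next column: (-1+2) - 1 = 0, borrow out 1
  col 4: (0 - 1 borrow-in) - 1 → borrow from next column: (-1+2) - 1 = 0, borrow out 1
  col 5: (1 - 1 borrow-in) - 0 → 0 - 0 = 0, borrow out 0
  col 6: (0 - 0 borrow-in) - 0 → 0 - 0 = 0, borrow out 0
  col 7: (1 - 0 borrow-in) - 0 → 1 - 0 = 1, borrow out 0
  col 8: (1 - 0 borrow-in) - 1 → 1 - 1 = 0, borrow out 0
  col 9: (0 - 0 borrow-in) - 0 → 0 - 0 = 0, borrow out 0
  col 10: (1 - 0 borrow-in) - 0 → 1 - 0 = 1, borrow out 0
Reading bits MSB→LSB: 10010000111
Strip leading zeros: 10010000111
= 10010000111


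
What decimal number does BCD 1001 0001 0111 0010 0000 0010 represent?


Each 4-bit group → digit:
  1001 → 9
  0001 → 1
  0111 → 7
  0010 → 2
  0000 → 0
  0010 → 2
= 917202


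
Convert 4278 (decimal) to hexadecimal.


Divide by 16 repeatedly:
4278 ÷ 16 = 267 remainder 6 (6)
267 ÷ 16 = 16 remainder 11 (B)
16 ÷ 16 = 1 remainder 0 (0)
1 ÷ 16 = 0 remainder 1 (1)
Reading remainders bottom-up:
= 0x10B6


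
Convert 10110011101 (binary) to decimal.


Positional values:
Bit 0: 1 × 2^0 = 1
Bit 2: 1 × 2^2 = 4
Bit 3: 1 × 2^3 = 8
Bit 4: 1 × 2^4 = 16
Bit 7: 1 × 2^7 = 128
Bit 8: 1 × 2^8 = 256
Bit 10: 1 × 2^10 = 1024
Sum = 1 + 4 + 8 + 16 + 128 + 256 + 1024
= 1437


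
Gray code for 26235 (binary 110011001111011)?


Binary: 110011001111011
Gray code: G = B XOR (B >> 1)
B >> 1 = 011001100111101
110011001111011 XOR 011001100111101:
  1 XOR 0 = 1
  1 XOR 1 = 0
  0 XOR 1 = 1
  0 XOR 0 = 0
  1 XOR 0 = 1
  1 XOR 1 = 0
  0 XOR 1 = 1
  0 XOR 0 = 0
  1 XOR 0 = 1
  1 XOR 1 = 0
  1 XOR 1 = 0
  1 XOR 1 = 0
  0 XOR 1 = 1
  1 XOR 0 = 1
  1 XOR 1 = 0
= 101010101000110


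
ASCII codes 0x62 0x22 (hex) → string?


Codes (hex): 0x62 0x22
Per-code ASCII lookup:
  0x62 = 98  (range 97-122: lowercase, 98 - 97 = 1) → 'b'
  0x22 = 34  (special character) → '"'
= 'b"'


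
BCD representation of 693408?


Each digit → 4-bit binary:
  6 → 0110
  9 → 1001
  3 → 0011
  4 → 0100
  0 → 0000
  8 → 1000
= 0110 1001 0011 0100 0000 1000


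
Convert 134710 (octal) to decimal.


Positional values:
Position 0: 0 × 8^0 = 0
Position 1: 1 × 8^1 = 8
Position 2: 7 × 8^2 = 448
Position 3: 4 × 8^3 = 2048
Position 4: 3 × 8^4 = 12288
Position 5: 1 × 8^5 = 32768
Sum = 0 + 8 + 448 + 2048 + 12288 + 32768
= 47560


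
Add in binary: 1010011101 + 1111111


Align and add column by column (LSB to MSB, carry propagating):
  01010011101
+ 00001111111
  -----------
  col 0: 1 + 1 + 0 (carry in) = 2 → bit 0, carry out 1
  col 1: 0 + 1 + 1 (carry in) = 2 → bit 0, carry out 1
  col 2: 1 + 1 + 1 (carry in) = 3 → bit 1, carry out 1
  col 3: 1 + 1 + 1 (carry in) = 3 → bit 1, carry out 1
  col 4: 1 + 1 + 1 (carry in) = 3 → bit 1, carry out 1
  col 5: 0 + 1 + 1 (carry in) = 2 → bit 0, carry out 1
  col 6: 0 + 1 + 1 (carry in) = 2 → bit 0, carry out 1
  col 7: 1 + 0 + 1 (carry in) = 2 → bit 0, carry out 1
  col 8: 0 + 0 + 1 (carry in) = 1 → bit 1, carry out 0
  col 9: 1 + 0 + 0 (carry in) = 1 → bit 1, carry out 0
  col 10: 0 + 0 + 0 (carry in) = 0 → bit 0, carry out 0
Reading bits MSB→LSB: 01100011100
Strip leading zeros: 1100011100
= 1100011100


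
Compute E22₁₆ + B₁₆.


Align and add column by column (LSB to MSB, each column mod 16 with carry):
  0E22
+ 000B
  ----
  col 0: 2(2) + B(11) + 0 (carry in) = 13 → D(13), carry out 0
  col 1: 2(2) + 0(0) + 0 (carry in) = 2 → 2(2), carry out 0
  col 2: E(14) + 0(0) + 0 (carry in) = 14 → E(14), carry out 0
  col 3: 0(0) + 0(0) + 0 (carry in) = 0 → 0(0), carry out 0
Reading digits MSB→LSB: 0E2D
Strip leading zeros: E2D
= 0xE2D


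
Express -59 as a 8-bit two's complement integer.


Original: 00111011
Step 1 - Invert all bits: 11000100
Step 2 - Add 1: 11000100 + 1
= 11000101 (represents -59)


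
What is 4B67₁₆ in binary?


Each hex digit → 4 binary bits:
  4 = 0100
  B = 1011
  6 = 0110
  7 = 0111
Concatenate: 0100 1011 0110 0111
= 0100101101100111


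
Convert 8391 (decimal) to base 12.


Divide by 12 repeatedly:
8391 ÷ 12 = 699 remainder 3
699 ÷ 12 = 58 remainder 3
58 ÷ 12 = 4 remainder 10
4 ÷ 12 = 0 remainder 4
Reading remainders bottom-up:
= 4A33


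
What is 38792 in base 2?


Divide by 2 repeatedly:
38792 ÷ 2 = 19396 remainder 0
19396 ÷ 2 = 9698 remainder 0
9698 ÷ 2 = 4849 remainder 0
4849 ÷ 2 = 2424 remainder 1
2424 ÷ 2 = 1212 remainder 0
1212 ÷ 2 = 606 remainder 0
606 ÷ 2 = 303 remainder 0
303 ÷ 2 = 151 remainder 1
151 ÷ 2 = 75 remainder 1
75 ÷ 2 = 37 remainder 1
37 ÷ 2 = 18 remainder 1
18 ÷ 2 = 9 remainder 0
9 ÷ 2 = 4 remainder 1
4 ÷ 2 = 2 remainder 0
2 ÷ 2 = 1 remainder 0
1 ÷ 2 = 0 remainder 1
Reading remainders bottom-up:
= 1001011110001000


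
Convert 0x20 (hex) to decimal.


Positional values:
Position 0: 0 × 16^0 = 0 × 1 = 0
Position 1: 2 × 16^1 = 2 × 16 = 32
Sum = 0 + 32
= 32


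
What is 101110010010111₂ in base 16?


Group into 4-bit nibbles: 0101110010010111
  0101 = 5
  1100 = C
  1001 = 9
  0111 = 7
= 0x5C97


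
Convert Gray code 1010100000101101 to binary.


Gray code: 1010100000101101
MSB stays the same: 1
Each subsequent bit = prev_binary XOR current_gray:
  B[1] = 1 XOR 0 = 1
  B[2] = 1 XOR 1 = 0
  B[3] = 0 XOR 0 = 0
  B[4] = 0 XOR 1 = 1
  B[5] = 1 XOR 0 = 1
  B[6] = 1 XOR 0 = 1
  B[7] = 1 XOR 0 = 1
  B[8] = 1 XOR 0 = 1
  B[9] = 1 XOR 0 = 1
  B[10] = 1 XOR 1 = 0
  B[11] = 0 XOR 0 = 0
  B[12] = 0 XOR 1 = 1
  B[13] = 1 XOR 1 = 0
  B[14] = 0 XOR 0 = 0
  B[15] = 0 XOR 1 = 1
= 1100111111001001 (53193 decimal)


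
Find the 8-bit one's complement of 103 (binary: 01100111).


Original: 01100111
Invert all bits:
  bit 0: 0 → 1
  bit 1: 1 → 0
  bit 2: 1 → 0
  bit 3: 0 → 1
  bit 4: 0 → 1
  bit 5: 1 → 0
  bit 6: 1 → 0
  bit 7: 1 → 0
= 10011000


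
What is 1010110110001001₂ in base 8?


Group into 3-bit groups: 001010110110001001
  001 = 1
  010 = 2
  110 = 6
  110 = 6
  001 = 1
  001 = 1
= 0o126611


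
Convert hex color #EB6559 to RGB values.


Hex: #EB6559
R = EB₁₆ = 235
G = 65₁₆ = 101
B = 59₁₆ = 89
= RGB(235, 101, 89)


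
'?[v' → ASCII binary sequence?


String: '?[v'  (3 characters)
Per-character ASCII lookup:
  '?': special character: '?' = 63 → 111111
  '[': special character: '[' = 91 → 1011011
  'v': lowercase starts at 97: 'v' = 97 + 21 = 118 → 1110110
= 111111 1011011 1110110


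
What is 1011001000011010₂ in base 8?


Group into 3-bit groups: 001011001000011010
  001 = 1
  011 = 3
  001 = 1
  000 = 0
  011 = 3
  010 = 2
= 0o131032


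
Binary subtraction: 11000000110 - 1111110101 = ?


Align and subtract column by column (LSB to MSB, borrowing when needed):
  11000000110
- 01111110101
  -----------
  col 0: (0 - 0 borrow-in) - 1 → borrow from next column: (0+2) - 1 = 1, borrow out 1
  col 1: (1 - 1 borrow-in) - 0 → 0 - 0 = 0, borrow out 0
  col 2: (1 - 0 borrow-in) - 1 → 1 - 1 = 0, borrow out 0
  col 3: (0 - 0 borrow-in) - 0 → 0 - 0 = 0, borrow out 0
  col 4: (0 - 0 borrow-in) - 1 → borrow from next column: (0+2) - 1 = 1, borrow out 1
  col 5: (0 - 1 borrow-in) - 1 → borrow from next column: (-1+2) - 1 = 0, borrow out 1
  col 6: (0 - 1 borrow-in) - 1 → borrow from next column: (-1+2) - 1 = 0, borrow out 1
  col 7: (0 - 1 borrow-in) - 1 → borrow from next column: (-1+2) - 1 = 0, borrow out 1
  col 8: (0 - 1 borrow-in) - 1 → borrow from next column: (-1+2) - 1 = 0, borrow out 1
  col 9: (1 - 1 borrow-in) - 1 → borrow from next column: (0+2) - 1 = 1, borrow out 1
  col 10: (1 - 1 borrow-in) - 0 → 0 - 0 = 0, borrow out 0
Reading bits MSB→LSB: 01000010001
Strip leading zeros: 1000010001
= 1000010001


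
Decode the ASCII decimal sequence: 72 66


Codes (decimal): 72 66
Per-code ASCII lookup:
  72  (range 65-90: uppercase, 72 - 65 = 7) → 'H'
  66  (range 65-90: uppercase, 66 - 65 = 1) → 'B'
= 'HB'


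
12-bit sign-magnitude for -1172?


Sign bit: 1 (negative)
Magnitude: 1172 = 10010010100
= 110010010100


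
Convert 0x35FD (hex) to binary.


Each hex digit → 4 binary bits:
  3 = 0011
  5 = 0101
  F = 1111
  D = 1101
Concatenate: 0011 0101 1111 1101
= 0011010111111101


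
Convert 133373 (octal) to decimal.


Positional values:
Position 0: 3 × 8^0 = 3
Position 1: 7 × 8^1 = 56
Position 2: 3 × 8^2 = 192
Position 3: 3 × 8^3 = 1536
Position 4: 3 × 8^4 = 12288
Position 5: 1 × 8^5 = 32768
Sum = 3 + 56 + 192 + 1536 + 12288 + 32768
= 46843


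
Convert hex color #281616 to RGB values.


Hex: #281616
R = 28₁₆ = 40
G = 16₁₆ = 22
B = 16₁₆ = 22
= RGB(40, 22, 22)


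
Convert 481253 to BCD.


Each digit → 4-bit binary:
  4 → 0100
  8 → 1000
  1 → 0001
  2 → 0010
  5 → 0101
  3 → 0011
= 0100 1000 0001 0010 0101 0011


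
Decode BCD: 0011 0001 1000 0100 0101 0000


Each 4-bit group → digit:
  0011 → 3
  0001 → 1
  1000 → 8
  0100 → 4
  0101 → 5
  0000 → 0
= 318450


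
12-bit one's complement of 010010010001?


Original: 010010010001
Invert all bits:
  bit 0: 0 → 1
  bit 1: 1 → 0
  bit 2: 0 → 1
  bit 3: 0 → 1
  bit 4: 1 → 0
  bit 5: 0 → 1
  bit 6: 0 → 1
  bit 7: 1 → 0
  bit 8: 0 → 1
  bit 9: 0 → 1
  bit 10: 0 → 1
  bit 11: 1 → 0
= 101101101110


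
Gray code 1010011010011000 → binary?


Gray code: 1010011010011000
MSB stays the same: 1
Each subsequent bit = prev_binary XOR current_gray:
  B[1] = 1 XOR 0 = 1
  B[2] = 1 XOR 1 = 0
  B[3] = 0 XOR 0 = 0
  B[4] = 0 XOR 0 = 0
  B[5] = 0 XOR 1 = 1
  B[6] = 1 XOR 1 = 0
  B[7] = 0 XOR 0 = 0
  B[8] = 0 XOR 1 = 1
  B[9] = 1 XOR 0 = 1
  B[10] = 1 XOR 0 = 1
  B[11] = 1 XOR 1 = 0
  B[12] = 0 XOR 1 = 1
  B[13] = 1 XOR 0 = 1
  B[14] = 1 XOR 0 = 1
  B[15] = 1 XOR 0 = 1
= 1100010011101111 (50415 decimal)


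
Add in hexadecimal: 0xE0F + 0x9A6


Align and add column by column (LSB to MSB, each column mod 16 with carry):
  0E0F
+ 09A6
  ----
  col 0: F(15) + 6(6) + 0 (carry in) = 21 → 5(5), carry out 1
  col 1: 0(0) + A(10) + 1 (carry in) = 11 → B(11), carry out 0
  col 2: E(14) + 9(9) + 0 (carry in) = 23 → 7(7), carry out 1
  col 3: 0(0) + 0(0) + 1 (carry in) = 1 → 1(1), carry out 0
Reading digits MSB→LSB: 17B5
Strip leading zeros: 17B5
= 0x17B5


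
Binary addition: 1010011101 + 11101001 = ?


Align and add column by column (LSB to MSB, carry propagating):
  01010011101
+ 00011101001
  -----------
  col 0: 1 + 1 + 0 (carry in) = 2 → bit 0, carry out 1
  col 1: 0 + 0 + 1 (carry in) = 1 → bit 1, carry out 0
  col 2: 1 + 0 + 0 (carry in) = 1 → bit 1, carry out 0
  col 3: 1 + 1 + 0 (carry in) = 2 → bit 0, carry out 1
  col 4: 1 + 0 + 1 (carry in) = 2 → bit 0, carry out 1
  col 5: 0 + 1 + 1 (carry in) = 2 → bit 0, carry out 1
  col 6: 0 + 1 + 1 (carry in) = 2 → bit 0, carry out 1
  col 7: 1 + 1 + 1 (carry in) = 3 → bit 1, carry out 1
  col 8: 0 + 0 + 1 (carry in) = 1 → bit 1, carry out 0
  col 9: 1 + 0 + 0 (carry in) = 1 → bit 1, carry out 0
  col 10: 0 + 0 + 0 (carry in) = 0 → bit 0, carry out 0
Reading bits MSB→LSB: 01110000110
Strip leading zeros: 1110000110
= 1110000110


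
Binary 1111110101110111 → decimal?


Positional values:
Bit 0: 1 × 2^0 = 1
Bit 1: 1 × 2^1 = 2
Bit 2: 1 × 2^2 = 4
Bit 4: 1 × 2^4 = 16
Bit 5: 1 × 2^5 = 32
Bit 6: 1 × 2^6 = 64
Bit 8: 1 × 2^8 = 256
Bit 10: 1 × 2^10 = 1024
Bit 11: 1 × 2^11 = 2048
Bit 12: 1 × 2^12 = 4096
Bit 13: 1 × 2^13 = 8192
Bit 14: 1 × 2^14 = 16384
Bit 15: 1 × 2^15 = 32768
Sum = 1 + 2 + 4 + 16 + 32 + 64 + 256 + 1024 + 2048 + 4096 + 8192 + 16384 + 32768
= 64887


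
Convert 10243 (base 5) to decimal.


Positional values (base 5):
  3 × 5^0 = 3 × 1 = 3
  4 × 5^1 = 4 × 5 = 20
  2 × 5^2 = 2 × 25 = 50
  0 × 5^3 = 0 × 125 = 0
  1 × 5^4 = 1 × 625 = 625
Sum = 3 + 20 + 50 + 0 + 625
= 698


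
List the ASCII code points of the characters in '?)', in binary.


String: '?)'  (2 characters)
Per-character ASCII lookup:
  '?': special character: '?' = 63 → 111111
  ')': special character: ')' = 41 → 101001
= 111111 101001


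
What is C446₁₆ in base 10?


Positional values:
Position 0: 6 × 16^0 = 6 × 1 = 6
Position 1: 4 × 16^1 = 4 × 16 = 64
Position 2: 4 × 16^2 = 4 × 256 = 1024
Position 3: C × 16^3 = 12 × 4096 = 49152
Sum = 6 + 64 + 1024 + 49152
= 50246


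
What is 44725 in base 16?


Divide by 16 repeatedly:
44725 ÷ 16 = 2795 remainder 5 (5)
2795 ÷ 16 = 174 remainder 11 (B)
174 ÷ 16 = 10 remainder 14 (E)
10 ÷ 16 = 0 remainder 10 (A)
Reading remainders bottom-up:
= 0xAEB5


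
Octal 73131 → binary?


Each octal digit → 3 binary bits:
  7 = 111
  3 = 011
  1 = 001
  3 = 011
  1 = 001
Concatenate: 111 011 001 011 001
= 111011001011001


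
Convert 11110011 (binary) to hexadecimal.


Group into 4-bit nibbles: 11110011
  1111 = F
  0011 = 3
= 0xF3


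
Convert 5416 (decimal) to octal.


Divide by 8 repeatedly:
5416 ÷ 8 = 677 remainder 0
677 ÷ 8 = 84 remainder 5
84 ÷ 8 = 10 remainder 4
10 ÷ 8 = 1 remainder 2
1 ÷ 8 = 0 remainder 1
Reading remainders bottom-up:
= 0o12450


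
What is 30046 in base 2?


Divide by 2 repeatedly:
30046 ÷ 2 = 15023 remainder 0
15023 ÷ 2 = 7511 remainder 1
7511 ÷ 2 = 3755 remainder 1
3755 ÷ 2 = 1877 remainder 1
1877 ÷ 2 = 938 remainder 1
938 ÷ 2 = 469 remainder 0
469 ÷ 2 = 234 remainder 1
234 ÷ 2 = 117 remainder 0
117 ÷ 2 = 58 remainder 1
58 ÷ 2 = 29 remainder 0
29 ÷ 2 = 14 remainder 1
14 ÷ 2 = 7 remainder 0
7 ÷ 2 = 3 remainder 1
3 ÷ 2 = 1 remainder 1
1 ÷ 2 = 0 remainder 1
Reading remainders bottom-up:
= 111010101011110


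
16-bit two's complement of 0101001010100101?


Original: 0101001010100101
Step 1 - Invert all bits: 1010110101011010
Step 2 - Add 1: 1010110101011010 + 1
= 1010110101011011 (represents -21157)


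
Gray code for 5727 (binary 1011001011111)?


Binary: 1011001011111
Gray code: G = B XOR (B >> 1)
B >> 1 = 0101100101111
1011001011111 XOR 0101100101111:
  1 XOR 0 = 1
  0 XOR 1 = 1
  1 XOR 0 = 1
  1 XOR 1 = 0
  0 XOR 1 = 1
  0 XOR 0 = 0
  1 XOR 0 = 1
  0 XOR 1 = 1
  1 XOR 0 = 1
  1 XOR 1 = 0
  1 XOR 1 = 0
  1 XOR 1 = 0
  1 XOR 1 = 0
= 1110101110000


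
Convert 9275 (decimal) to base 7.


Divide by 7 repeatedly:
9275 ÷ 7 = 1325 remainder 0
1325 ÷ 7 = 189 remainder 2
189 ÷ 7 = 27 remainder 0
27 ÷ 7 = 3 remainder 6
3 ÷ 7 = 0 remainder 3
Reading remainders bottom-up:
= 36020


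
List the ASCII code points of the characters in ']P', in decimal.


String: ']P'  (2 characters)
Per-character ASCII lookup:
  ']': special character: ']' = 93
  'P': uppercase starts at 65: 'P' = 65 + 15 = 80
= 93 80


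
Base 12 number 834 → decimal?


Positional values (base 12):
  4 × 12^0 = 4 × 1 = 4
  3 × 12^1 = 3 × 12 = 36
  8 × 12^2 = 8 × 144 = 1152
Sum = 4 + 36 + 1152
= 1192


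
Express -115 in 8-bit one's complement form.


Original: 01110011
Invert all bits:
  bit 0: 0 → 1
  bit 1: 1 → 0
  bit 2: 1 → 0
  bit 3: 1 → 0
  bit 4: 0 → 1
  bit 5: 0 → 1
  bit 6: 1 → 0
  bit 7: 1 → 0
= 10001100


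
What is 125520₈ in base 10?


Positional values:
Position 0: 0 × 8^0 = 0
Position 1: 2 × 8^1 = 16
Position 2: 5 × 8^2 = 320
Position 3: 5 × 8^3 = 2560
Position 4: 2 × 8^4 = 8192
Position 5: 1 × 8^5 = 32768
Sum = 0 + 16 + 320 + 2560 + 8192 + 32768
= 43856


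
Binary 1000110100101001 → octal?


Group into 3-bit groups: 001000110100101001
  001 = 1
  000 = 0
  110 = 6
  100 = 4
  101 = 5
  001 = 1
= 0o106451


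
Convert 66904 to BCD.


Each digit → 4-bit binary:
  6 → 0110
  6 → 0110
  9 → 1001
  0 → 0000
  4 → 0100
= 0110 0110 1001 0000 0100


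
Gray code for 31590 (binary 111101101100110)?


Binary: 111101101100110
Gray code: G = B XOR (B >> 1)
B >> 1 = 011110110110011
111101101100110 XOR 011110110110011:
  1 XOR 0 = 1
  1 XOR 1 = 0
  1 XOR 1 = 0
  1 XOR 1 = 0
  0 XOR 1 = 1
  1 XOR 0 = 1
  1 XOR 1 = 0
  0 XOR 1 = 1
  1 XOR 0 = 1
  1 XOR 1 = 0
  0 XOR 1 = 1
  0 XOR 0 = 0
  1 XOR 0 = 1
  1 XOR 1 = 0
  0 XOR 1 = 1
= 100011011010101


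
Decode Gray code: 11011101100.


Gray code: 11011101100
MSB stays the same: 1
Each subsequent bit = prev_binary XOR current_gray:
  B[1] = 1 XOR 1 = 0
  B[2] = 0 XOR 0 = 0
  B[3] = 0 XOR 1 = 1
  B[4] = 1 XOR 1 = 0
  B[5] = 0 XOR 1 = 1
  B[6] = 1 XOR 0 = 1
  B[7] = 1 XOR 1 = 0
  B[8] = 0 XOR 1 = 1
  B[9] = 1 XOR 0 = 1
  B[10] = 1 XOR 0 = 1
= 10010110111 (1207 decimal)


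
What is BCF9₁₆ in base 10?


Positional values:
Position 0: 9 × 16^0 = 9 × 1 = 9
Position 1: F × 16^1 = 15 × 16 = 240
Position 2: C × 16^2 = 12 × 256 = 3072
Position 3: B × 16^3 = 11 × 4096 = 45056
Sum = 9 + 240 + 3072 + 45056
= 48377


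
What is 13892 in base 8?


Divide by 8 repeatedly:
13892 ÷ 8 = 1736 remainder 4
1736 ÷ 8 = 217 remainder 0
217 ÷ 8 = 27 remainder 1
27 ÷ 8 = 3 remainder 3
3 ÷ 8 = 0 remainder 3
Reading remainders bottom-up:
= 0o33104


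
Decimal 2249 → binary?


Divide by 2 repeatedly:
2249 ÷ 2 = 1124 remainder 1
1124 ÷ 2 = 562 remainder 0
562 ÷ 2 = 281 remainder 0
281 ÷ 2 = 140 remainder 1
140 ÷ 2 = 70 remainder 0
70 ÷ 2 = 35 remainder 0
35 ÷ 2 = 17 remainder 1
17 ÷ 2 = 8 remainder 1
8 ÷ 2 = 4 remainder 0
4 ÷ 2 = 2 remainder 0
2 ÷ 2 = 1 remainder 0
1 ÷ 2 = 0 remainder 1
Reading remainders bottom-up:
= 100011001001


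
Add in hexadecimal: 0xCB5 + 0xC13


Align and add column by column (LSB to MSB, each column mod 16 with carry):
  0CB5
+ 0C13
  ----
  col 0: 5(5) + 3(3) + 0 (carry in) = 8 → 8(8), carry out 0
  col 1: B(11) + 1(1) + 0 (carry in) = 12 → C(12), carry out 0
  col 2: C(12) + C(12) + 0 (carry in) = 24 → 8(8), carry out 1
  col 3: 0(0) + 0(0) + 1 (carry in) = 1 → 1(1), carry out 0
Reading digits MSB→LSB: 18C8
Strip leading zeros: 18C8
= 0x18C8


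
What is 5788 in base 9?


Divide by 9 repeatedly:
5788 ÷ 9 = 643 remainder 1
643 ÷ 9 = 71 remainder 4
71 ÷ 9 = 7 remainder 8
7 ÷ 9 = 0 remainder 7
Reading remainders bottom-up:
= 7841


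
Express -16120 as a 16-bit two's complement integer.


Original: 0011111011111000
Step 1 - Invert all bits: 1100000100000111
Step 2 - Add 1: 1100000100000111 + 1
= 1100000100001000 (represents -16120)


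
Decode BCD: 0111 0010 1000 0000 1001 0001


Each 4-bit group → digit:
  0111 → 7
  0010 → 2
  1000 → 8
  0000 → 0
  1001 → 9
  0001 → 1
= 728091


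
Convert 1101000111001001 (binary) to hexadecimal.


Group into 4-bit nibbles: 1101000111001001
  1101 = D
  0001 = 1
  1100 = C
  1001 = 9
= 0xD1C9


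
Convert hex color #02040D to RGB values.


Hex: #02040D
R = 02₁₆ = 2
G = 04₁₆ = 4
B = 0D₁₆ = 13
= RGB(2, 4, 13)


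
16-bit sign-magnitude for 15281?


Sign bit: 0 (positive)
Magnitude: 15281 = 011101110110001
= 0011101110110001


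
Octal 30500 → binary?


Each octal digit → 3 binary bits:
  3 = 011
  0 = 000
  5 = 101
  0 = 000
  0 = 000
Concatenate: 011 000 101 000 000
= 011000101000000


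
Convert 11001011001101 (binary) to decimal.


Positional values:
Bit 0: 1 × 2^0 = 1
Bit 2: 1 × 2^2 = 4
Bit 3: 1 × 2^3 = 8
Bit 6: 1 × 2^6 = 64
Bit 7: 1 × 2^7 = 128
Bit 9: 1 × 2^9 = 512
Bit 12: 1 × 2^12 = 4096
Bit 13: 1 × 2^13 = 8192
Sum = 1 + 4 + 8 + 64 + 128 + 512 + 4096 + 8192
= 13005


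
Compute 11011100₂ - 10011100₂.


Align and subtract column by column (LSB to MSB, borrowing when needed):
  11011100
- 10011100
  --------
  col 0: (0 - 0 borrow-in) - 0 → 0 - 0 = 0, borrow out 0
  col 1: (0 - 0 borrow-in) - 0 → 0 - 0 = 0, borrow out 0
  col 2: (1 - 0 borrow-in) - 1 → 1 - 1 = 0, borrow out 0
  col 3: (1 - 0 borrow-in) - 1 → 1 - 1 = 0, borrow out 0
  col 4: (1 - 0 borrow-in) - 1 → 1 - 1 = 0, borrow out 0
  col 5: (0 - 0 borrow-in) - 0 → 0 - 0 = 0, borrow out 0
  col 6: (1 - 0 borrow-in) - 0 → 1 - 0 = 1, borrow out 0
  col 7: (1 - 0 borrow-in) - 1 → 1 - 1 = 0, borrow out 0
Reading bits MSB→LSB: 01000000
Strip leading zeros: 1000000
= 1000000


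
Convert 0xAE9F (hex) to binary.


Each hex digit → 4 binary bits:
  A = 1010
  E = 1110
  9 = 1001
  F = 1111
Concatenate: 1010 1110 1001 1111
= 1010111010011111


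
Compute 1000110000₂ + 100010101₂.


Align and add column by column (LSB to MSB, carry propagating):
  01000110000
+ 00100010101
  -----------
  col 0: 0 + 1 + 0 (carry in) = 1 → bit 1, carry out 0
  col 1: 0 + 0 + 0 (carry in) = 0 → bit 0, carry out 0
  col 2: 0 + 1 + 0 (carry in) = 1 → bit 1, carry out 0
  col 3: 0 + 0 + 0 (carry in) = 0 → bit 0, carry out 0
  col 4: 1 + 1 + 0 (carry in) = 2 → bit 0, carry out 1
  col 5: 1 + 0 + 1 (carry in) = 2 → bit 0, carry out 1
  col 6: 0 + 0 + 1 (carry in) = 1 → bit 1, carry out 0
  col 7: 0 + 0 + 0 (carry in) = 0 → bit 0, carry out 0
  col 8: 0 + 1 + 0 (carry in) = 1 → bit 1, carry out 0
  col 9: 1 + 0 + 0 (carry in) = 1 → bit 1, carry out 0
  col 10: 0 + 0 + 0 (carry in) = 0 → bit 0, carry out 0
Reading bits MSB→LSB: 01101000101
Strip leading zeros: 1101000101
= 1101000101


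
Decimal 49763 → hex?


Divide by 16 repeatedly:
49763 ÷ 16 = 3110 remainder 3 (3)
3110 ÷ 16 = 194 remainder 6 (6)
194 ÷ 16 = 12 remainder 2 (2)
12 ÷ 16 = 0 remainder 12 (C)
Reading remainders bottom-up:
= 0xC263


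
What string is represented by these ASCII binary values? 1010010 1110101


Codes (binary): 1010010 1110101
Per-code ASCII lookup:
  1010010 = 82  (range 65-90: uppercase, 82 - 65 = 17) → 'R'
  1110101 = 117  (range 97-122: lowercase, 117 - 97 = 20) → 'u'
= 'Ru'


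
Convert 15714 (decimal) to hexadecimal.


Divide by 16 repeatedly:
15714 ÷ 16 = 982 remainder 2 (2)
982 ÷ 16 = 61 remainder 6 (6)
61 ÷ 16 = 3 remainder 13 (D)
3 ÷ 16 = 0 remainder 3 (3)
Reading remainders bottom-up:
= 0x3D62


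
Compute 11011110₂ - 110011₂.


Align and subtract column by column (LSB to MSB, borrowing when needed):
  11011110
- 00110011
  --------
  col 0: (0 - 0 borrow-in) - 1 → borrow from next column: (0+2) - 1 = 1, borrow out 1
  col 1: (1 - 1 borrow-in) - 1 → borrow from next column: (0+2) - 1 = 1, borrow out 1
  col 2: (1 - 1 borrow-in) - 0 → 0 - 0 = 0, borrow out 0
  col 3: (1 - 0 borrow-in) - 0 → 1 - 0 = 1, borrow out 0
  col 4: (1 - 0 borrow-in) - 1 → 1 - 1 = 0, borrow out 0
  col 5: (0 - 0 borrow-in) - 1 → borrow from next column: (0+2) - 1 = 1, borrow out 1
  col 6: (1 - 1 borrow-in) - 0 → 0 - 0 = 0, borrow out 0
  col 7: (1 - 0 borrow-in) - 0 → 1 - 0 = 1, borrow out 0
Reading bits MSB→LSB: 10101011
Strip leading zeros: 10101011
= 10101011


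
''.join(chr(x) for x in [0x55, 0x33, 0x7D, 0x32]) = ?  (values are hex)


Codes (hex): 0x55 0x33 0x7D 0x32
Per-code ASCII lookup:
  0x55 = 85  (range 65-90: uppercase, 85 - 65 = 20) → 'U'
  0x33 = 51  (range 48-57: digits, 51 - 48 = 3) → '3'
  0x7D = 125  (special character) → '}'
  0x32 = 50  (range 48-57: digits, 50 - 48 = 2) → '2'
= 'U3}2'


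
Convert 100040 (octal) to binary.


Each octal digit → 3 binary bits:
  1 = 001
  0 = 000
  0 = 000
  0 = 000
  4 = 100
  0 = 000
Concatenate: 001 000 000 000 100 000
= 001000000000100000


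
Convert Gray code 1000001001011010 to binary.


Gray code: 1000001001011010
MSB stays the same: 1
Each subsequent bit = prev_binary XOR current_gray:
  B[1] = 1 XOR 0 = 1
  B[2] = 1 XOR 0 = 1
  B[3] = 1 XOR 0 = 1
  B[4] = 1 XOR 0 = 1
  B[5] = 1 XOR 0 = 1
  B[6] = 1 XOR 1 = 0
  B[7] = 0 XOR 0 = 0
  B[8] = 0 XOR 0 = 0
  B[9] = 0 XOR 1 = 1
  B[10] = 1 XOR 0 = 1
  B[11] = 1 XOR 1 = 0
  B[12] = 0 XOR 1 = 1
  B[13] = 1 XOR 0 = 1
  B[14] = 1 XOR 1 = 0
  B[15] = 0 XOR 0 = 0
= 1111110001101100 (64620 decimal)


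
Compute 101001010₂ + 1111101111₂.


Align and add column by column (LSB to MSB, carry propagating):
  00101001010
+ 01111101111
  -----------
  col 0: 0 + 1 + 0 (carry in) = 1 → bit 1, carry out 0
  col 1: 1 + 1 + 0 (carry in) = 2 → bit 0, carry out 1
  col 2: 0 + 1 + 1 (carry in) = 2 → bit 0, carry out 1
  col 3: 1 + 1 + 1 (carry in) = 3 → bit 1, carry out 1
  col 4: 0 + 0 + 1 (carry in) = 1 → bit 1, carry out 0
  col 5: 0 + 1 + 0 (carry in) = 1 → bit 1, carry out 0
  col 6: 1 + 1 + 0 (carry in) = 2 → bit 0, carry out 1
  col 7: 0 + 1 + 1 (carry in) = 2 → bit 0, carry out 1
  col 8: 1 + 1 + 1 (carry in) = 3 → bit 1, carry out 1
  col 9: 0 + 1 + 1 (carry in) = 2 → bit 0, carry out 1
  col 10: 0 + 0 + 1 (carry in) = 1 → bit 1, carry out 0
Reading bits MSB→LSB: 10100111001
Strip leading zeros: 10100111001
= 10100111001


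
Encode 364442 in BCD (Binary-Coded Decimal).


Each digit → 4-bit binary:
  3 → 0011
  6 → 0110
  4 → 0100
  4 → 0100
  4 → 0100
  2 → 0010
= 0011 0110 0100 0100 0100 0010


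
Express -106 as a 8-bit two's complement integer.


Original: 01101010
Step 1 - Invert all bits: 10010101
Step 2 - Add 1: 10010101 + 1
= 10010110 (represents -106)


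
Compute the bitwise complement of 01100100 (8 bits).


Original: 01100100
Invert all bits:
  bit 0: 0 → 1
  bit 1: 1 → 0
  bit 2: 1 → 0
  bit 3: 0 → 1
  bit 4: 0 → 1
  bit 5: 1 → 0
  bit 6: 0 → 1
  bit 7: 0 → 1
= 10011011


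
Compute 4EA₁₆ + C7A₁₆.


Align and add column by column (LSB to MSB, each column mod 16 with carry):
  04EA
+ 0C7A
  ----
  col 0: A(10) + A(10) + 0 (carry in) = 20 → 4(4), carry out 1
  col 1: E(14) + 7(7) + 1 (carry in) = 22 → 6(6), carry out 1
  col 2: 4(4) + C(12) + 1 (carry in) = 17 → 1(1), carry out 1
  col 3: 0(0) + 0(0) + 1 (carry in) = 1 → 1(1), carry out 0
Reading digits MSB→LSB: 1164
Strip leading zeros: 1164
= 0x1164


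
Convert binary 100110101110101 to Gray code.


Binary: 100110101110101
Gray code: G = B XOR (B >> 1)
B >> 1 = 010011010111010
100110101110101 XOR 010011010111010:
  1 XOR 0 = 1
  0 XOR 1 = 1
  0 XOR 0 = 0
  1 XOR 0 = 1
  1 XOR 1 = 0
  0 XOR 1 = 1
  1 XOR 0 = 1
  0 XOR 1 = 1
  1 XOR 0 = 1
  1 XOR 1 = 0
  1 XOR 1 = 0
  0 XOR 1 = 1
  1 XOR 0 = 1
  0 XOR 1 = 1
  1 XOR 0 = 1
= 110101111001111


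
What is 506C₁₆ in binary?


Each hex digit → 4 binary bits:
  5 = 0101
  0 = 0000
  6 = 0110
  C = 1100
Concatenate: 0101 0000 0110 1100
= 0101000001101100


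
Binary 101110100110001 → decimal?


Positional values:
Bit 0: 1 × 2^0 = 1
Bit 4: 1 × 2^4 = 16
Bit 5: 1 × 2^5 = 32
Bit 8: 1 × 2^8 = 256
Bit 10: 1 × 2^10 = 1024
Bit 11: 1 × 2^11 = 2048
Bit 12: 1 × 2^12 = 4096
Bit 14: 1 × 2^14 = 16384
Sum = 1 + 16 + 32 + 256 + 1024 + 2048 + 4096 + 16384
= 23857


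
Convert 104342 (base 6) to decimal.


Positional values (base 6):
  2 × 6^0 = 2 × 1 = 2
  4 × 6^1 = 4 × 6 = 24
  3 × 6^2 = 3 × 36 = 108
  4 × 6^3 = 4 × 216 = 864
  0 × 6^4 = 0 × 1296 = 0
  1 × 6^5 = 1 × 7776 = 7776
Sum = 2 + 24 + 108 + 864 + 0 + 7776
= 8774


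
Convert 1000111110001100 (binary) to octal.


Group into 3-bit groups: 001000111110001100
  001 = 1
  000 = 0
  111 = 7
  110 = 6
  001 = 1
  100 = 4
= 0o107614


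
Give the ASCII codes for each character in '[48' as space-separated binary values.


String: '[48'  (3 characters)
Per-character ASCII lookup:
  '[': special character: '[' = 91 → 1011011
  '4': digits start at 48: '4' = 48 + 4 = 52 → 110100
  '8': digits start at 48: '8' = 48 + 8 = 56 → 111000
= 1011011 110100 111000


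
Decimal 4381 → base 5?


Divide by 5 repeatedly:
4381 ÷ 5 = 876 remainder 1
876 ÷ 5 = 175 remainder 1
175 ÷ 5 = 35 remainder 0
35 ÷ 5 = 7 remainder 0
7 ÷ 5 = 1 remainder 2
1 ÷ 5 = 0 remainder 1
Reading remainders bottom-up:
= 120011


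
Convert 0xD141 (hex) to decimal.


Positional values:
Position 0: 1 × 16^0 = 1 × 1 = 1
Position 1: 4 × 16^1 = 4 × 16 = 64
Position 2: 1 × 16^2 = 1 × 256 = 256
Position 3: D × 16^3 = 13 × 4096 = 53248
Sum = 1 + 64 + 256 + 53248
= 53569


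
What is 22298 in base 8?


Divide by 8 repeatedly:
22298 ÷ 8 = 2787 remainder 2
2787 ÷ 8 = 348 remainder 3
348 ÷ 8 = 43 remainder 4
43 ÷ 8 = 5 remainder 3
5 ÷ 8 = 0 remainder 5
Reading remainders bottom-up:
= 0o53432


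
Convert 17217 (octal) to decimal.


Positional values:
Position 0: 7 × 8^0 = 7
Position 1: 1 × 8^1 = 8
Position 2: 2 × 8^2 = 128
Position 3: 7 × 8^3 = 3584
Position 4: 1 × 8^4 = 4096
Sum = 7 + 8 + 128 + 3584 + 4096
= 7823


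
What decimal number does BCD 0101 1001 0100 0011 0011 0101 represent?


Each 4-bit group → digit:
  0101 → 5
  1001 → 9
  0100 → 4
  0011 → 3
  0011 → 3
  0101 → 5
= 594335


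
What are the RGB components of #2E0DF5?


Hex: #2E0DF5
R = 2E₁₆ = 46
G = 0D₁₆ = 13
B = F5₁₆ = 245
= RGB(46, 13, 245)


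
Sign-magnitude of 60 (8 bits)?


Sign bit: 0 (positive)
Magnitude: 60 = 0111100
= 00111100


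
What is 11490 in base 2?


Divide by 2 repeatedly:
11490 ÷ 2 = 5745 remainder 0
5745 ÷ 2 = 2872 remainder 1
2872 ÷ 2 = 1436 remainder 0
1436 ÷ 2 = 718 remainder 0
718 ÷ 2 = 359 remainder 0
359 ÷ 2 = 179 remainder 1
179 ÷ 2 = 89 remainder 1
89 ÷ 2 = 44 remainder 1
44 ÷ 2 = 22 remainder 0
22 ÷ 2 = 11 remainder 0
11 ÷ 2 = 5 remainder 1
5 ÷ 2 = 2 remainder 1
2 ÷ 2 = 1 remainder 0
1 ÷ 2 = 0 remainder 1
Reading remainders bottom-up:
= 10110011100010


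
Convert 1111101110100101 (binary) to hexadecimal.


Group into 4-bit nibbles: 1111101110100101
  1111 = F
  1011 = B
  1010 = A
  0101 = 5
= 0xFBA5


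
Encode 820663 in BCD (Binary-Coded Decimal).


Each digit → 4-bit binary:
  8 → 1000
  2 → 0010
  0 → 0000
  6 → 0110
  6 → 0110
  3 → 0011
= 1000 0010 0000 0110 0110 0011


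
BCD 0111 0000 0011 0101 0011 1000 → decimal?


Each 4-bit group → digit:
  0111 → 7
  0000 → 0
  0011 → 3
  0101 → 5
  0011 → 3
  1000 → 8
= 703538


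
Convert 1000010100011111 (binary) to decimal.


Positional values:
Bit 0: 1 × 2^0 = 1
Bit 1: 1 × 2^1 = 2
Bit 2: 1 × 2^2 = 4
Bit 3: 1 × 2^3 = 8
Bit 4: 1 × 2^4 = 16
Bit 8: 1 × 2^8 = 256
Bit 10: 1 × 2^10 = 1024
Bit 15: 1 × 2^15 = 32768
Sum = 1 + 2 + 4 + 8 + 16 + 256 + 1024 + 32768
= 34079


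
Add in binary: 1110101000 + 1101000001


Align and add column by column (LSB to MSB, carry propagating):
  01110101000
+ 01101000001
  -----------
  col 0: 0 + 1 + 0 (carry in) = 1 → bit 1, carry out 0
  col 1: 0 + 0 + 0 (carry in) = 0 → bit 0, carry out 0
  col 2: 0 + 0 + 0 (carry in) = 0 → bit 0, carry out 0
  col 3: 1 + 0 + 0 (carry in) = 1 → bit 1, carry out 0
  col 4: 0 + 0 + 0 (carry in) = 0 → bit 0, carry out 0
  col 5: 1 + 0 + 0 (carry in) = 1 → bit 1, carry out 0
  col 6: 0 + 1 + 0 (carry in) = 1 → bit 1, carry out 0
  col 7: 1 + 0 + 0 (carry in) = 1 → bit 1, carry out 0
  col 8: 1 + 1 + 0 (carry in) = 2 → bit 0, carry out 1
  col 9: 1 + 1 + 1 (carry in) = 3 → bit 1, carry out 1
  col 10: 0 + 0 + 1 (carry in) = 1 → bit 1, carry out 0
Reading bits MSB→LSB: 11011101001
Strip leading zeros: 11011101001
= 11011101001


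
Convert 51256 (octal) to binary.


Each octal digit → 3 binary bits:
  5 = 101
  1 = 001
  2 = 010
  5 = 101
  6 = 110
Concatenate: 101 001 010 101 110
= 101001010101110


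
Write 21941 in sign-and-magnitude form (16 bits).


Sign bit: 0 (positive)
Magnitude: 21941 = 101010110110101
= 0101010110110101


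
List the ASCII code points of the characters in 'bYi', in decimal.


String: 'bYi'  (3 characters)
Per-character ASCII lookup:
  'b': lowercase starts at 97: 'b' = 97 + 1 = 98
  'Y': uppercase starts at 65: 'Y' = 65 + 24 = 89
  'i': lowercase starts at 97: 'i' = 97 + 8 = 105
= 98 89 105


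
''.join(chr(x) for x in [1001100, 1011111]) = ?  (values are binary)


Codes (binary): 1001100 1011111
Per-code ASCII lookup:
  1001100 = 76  (range 65-90: uppercase, 76 - 65 = 11) → 'L'
  1011111 = 95  (special character) → '_'
= 'L_'


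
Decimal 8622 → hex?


Divide by 16 repeatedly:
8622 ÷ 16 = 538 remainder 14 (E)
538 ÷ 16 = 33 remainder 10 (A)
33 ÷ 16 = 2 remainder 1 (1)
2 ÷ 16 = 0 remainder 2 (2)
Reading remainders bottom-up:
= 0x21AE


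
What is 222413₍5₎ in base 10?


Positional values (base 5):
  3 × 5^0 = 3 × 1 = 3
  1 × 5^1 = 1 × 5 = 5
  4 × 5^2 = 4 × 25 = 100
  2 × 5^3 = 2 × 125 = 250
  2 × 5^4 = 2 × 625 = 1250
  2 × 5^5 = 2 × 3125 = 6250
Sum = 3 + 5 + 100 + 250 + 1250 + 6250
= 7858


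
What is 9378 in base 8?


Divide by 8 repeatedly:
9378 ÷ 8 = 1172 remainder 2
1172 ÷ 8 = 146 remainder 4
146 ÷ 8 = 18 remainder 2
18 ÷ 8 = 2 remainder 2
2 ÷ 8 = 0 remainder 2
Reading remainders bottom-up:
= 0o22242


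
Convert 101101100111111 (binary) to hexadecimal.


Group into 4-bit nibbles: 0101101100111111
  0101 = 5
  1011 = B
  0011 = 3
  1111 = F
= 0x5B3F


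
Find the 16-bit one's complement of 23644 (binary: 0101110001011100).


Original: 0101110001011100
Invert all bits:
  bit 0: 0 → 1
  bit 1: 1 → 0
  bit 2: 0 → 1
  bit 3: 1 → 0
  bit 4: 1 → 0
  bit 5: 1 → 0
  bit 6: 0 → 1
  bit 7: 0 → 1
  bit 8: 0 → 1
  bit 9: 1 → 0
  bit 10: 0 → 1
  bit 11: 1 → 0
  bit 12: 1 → 0
  bit 13: 1 → 0
  bit 14: 0 → 1
  bit 15: 0 → 1
= 1010001110100011


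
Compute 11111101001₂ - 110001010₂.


Align and subtract column by column (LSB to MSB, borrowing when needed):
  11111101001
- 00110001010
  -----------
  col 0: (1 - 0 borrow-in) - 0 → 1 - 0 = 1, borrow out 0
  col 1: (0 - 0 borrow-in) - 1 → borrow from next column: (0+2) - 1 = 1, borrow out 1
  col 2: (0 - 1 borrow-in) - 0 → borrow from next column: (-1+2) - 0 = 1, borrow out 1
  col 3: (1 - 1 borrow-in) - 1 → borrow from next column: (0+2) - 1 = 1, borrow out 1
  col 4: (0 - 1 borrow-in) - 0 → borrow from next column: (-1+2) - 0 = 1, borrow out 1
  col 5: (1 - 1 borrow-in) - 0 → 0 - 0 = 0, borrow out 0
  col 6: (1 - 0 borrow-in) - 0 → 1 - 0 = 1, borrow out 0
  col 7: (1 - 0 borrow-in) - 1 → 1 - 1 = 0, borrow out 0
  col 8: (1 - 0 borrow-in) - 1 → 1 - 1 = 0, borrow out 0
  col 9: (1 - 0 borrow-in) - 0 → 1 - 0 = 1, borrow out 0
  col 10: (1 - 0 borrow-in) - 0 → 1 - 0 = 1, borrow out 0
Reading bits MSB→LSB: 11001011111
Strip leading zeros: 11001011111
= 11001011111


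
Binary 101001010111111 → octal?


Group into 3-bit groups: 101001010111111
  101 = 5
  001 = 1
  010 = 2
  111 = 7
  111 = 7
= 0o51277


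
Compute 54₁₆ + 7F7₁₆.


Align and add column by column (LSB to MSB, each column mod 16 with carry):
  0054
+ 07F7
  ----
  col 0: 4(4) + 7(7) + 0 (carry in) = 11 → B(11), carry out 0
  col 1: 5(5) + F(15) + 0 (carry in) = 20 → 4(4), carry out 1
  col 2: 0(0) + 7(7) + 1 (carry in) = 8 → 8(8), carry out 0
  col 3: 0(0) + 0(0) + 0 (carry in) = 0 → 0(0), carry out 0
Reading digits MSB→LSB: 084B
Strip leading zeros: 84B
= 0x84B


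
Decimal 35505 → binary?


Divide by 2 repeatedly:
35505 ÷ 2 = 17752 remainder 1
17752 ÷ 2 = 8876 remainder 0
8876 ÷ 2 = 4438 remainder 0
4438 ÷ 2 = 2219 remainder 0
2219 ÷ 2 = 1109 remainder 1
1109 ÷ 2 = 554 remainder 1
554 ÷ 2 = 277 remainder 0
277 ÷ 2 = 138 remainder 1
138 ÷ 2 = 69 remainder 0
69 ÷ 2 = 34 remainder 1
34 ÷ 2 = 17 remainder 0
17 ÷ 2 = 8 remainder 1
8 ÷ 2 = 4 remainder 0
4 ÷ 2 = 2 remainder 0
2 ÷ 2 = 1 remainder 0
1 ÷ 2 = 0 remainder 1
Reading remainders bottom-up:
= 1000101010110001


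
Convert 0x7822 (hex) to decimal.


Positional values:
Position 0: 2 × 16^0 = 2 × 1 = 2
Position 1: 2 × 16^1 = 2 × 16 = 32
Position 2: 8 × 16^2 = 8 × 256 = 2048
Position 3: 7 × 16^3 = 7 × 4096 = 28672
Sum = 2 + 32 + 2048 + 28672
= 30754


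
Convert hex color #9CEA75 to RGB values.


Hex: #9CEA75
R = 9C₁₆ = 156
G = EA₁₆ = 234
B = 75₁₆ = 117
= RGB(156, 234, 117)


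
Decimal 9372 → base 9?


Divide by 9 repeatedly:
9372 ÷ 9 = 1041 remainder 3
1041 ÷ 9 = 115 remainder 6
115 ÷ 9 = 12 remainder 7
12 ÷ 9 = 1 remainder 3
1 ÷ 9 = 0 remainder 1
Reading remainders bottom-up:
= 13763


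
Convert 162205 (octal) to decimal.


Positional values:
Position 0: 5 × 8^0 = 5
Position 1: 0 × 8^1 = 0
Position 2: 2 × 8^2 = 128
Position 3: 2 × 8^3 = 1024
Position 4: 6 × 8^4 = 24576
Position 5: 1 × 8^5 = 32768
Sum = 5 + 0 + 128 + 1024 + 24576 + 32768
= 58501


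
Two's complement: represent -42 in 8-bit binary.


Original: 00101010
Step 1 - Invert all bits: 11010101
Step 2 - Add 1: 11010101 + 1
= 11010110 (represents -42)


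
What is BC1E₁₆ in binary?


Each hex digit → 4 binary bits:
  B = 1011
  C = 1100
  1 = 0001
  E = 1110
Concatenate: 1011 1100 0001 1110
= 1011110000011110


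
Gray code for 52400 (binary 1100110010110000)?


Binary: 1100110010110000
Gray code: G = B XOR (B >> 1)
B >> 1 = 0110011001011000
1100110010110000 XOR 0110011001011000:
  1 XOR 0 = 1
  1 XOR 1 = 0
  0 XOR 1 = 1
  0 XOR 0 = 0
  1 XOR 0 = 1
  1 XOR 1 = 0
  0 XOR 1 = 1
  0 XOR 0 = 0
  1 XOR 0 = 1
  0 XOR 1 = 1
  1 XOR 0 = 1
  1 XOR 1 = 0
  0 XOR 1 = 1
  0 XOR 0 = 0
  0 XOR 0 = 0
  0 XOR 0 = 0
= 1010101011101000


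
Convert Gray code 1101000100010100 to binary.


Gray code: 1101000100010100
MSB stays the same: 1
Each subsequent bit = prev_binary XOR current_gray:
  B[1] = 1 XOR 1 = 0
  B[2] = 0 XOR 0 = 0
  B[3] = 0 XOR 1 = 1
  B[4] = 1 XOR 0 = 1
  B[5] = 1 XOR 0 = 1
  B[6] = 1 XOR 0 = 1
  B[7] = 1 XOR 1 = 0
  B[8] = 0 XOR 0 = 0
  B[9] = 0 XOR 0 = 0
  B[10] = 0 XOR 0 = 0
  B[11] = 0 XOR 1 = 1
  B[12] = 1 XOR 0 = 1
  B[13] = 1 XOR 1 = 0
  B[14] = 0 XOR 0 = 0
  B[15] = 0 XOR 0 = 0
= 1001111000011000 (40472 decimal)


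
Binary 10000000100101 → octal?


Group into 3-bit groups: 010000000100101
  010 = 2
  000 = 0
  000 = 0
  100 = 4
  101 = 5
= 0o20045


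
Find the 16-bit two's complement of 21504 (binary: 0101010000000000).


Original: 0101010000000000
Step 1 - Invert all bits: 1010101111111111
Step 2 - Add 1: 1010101111111111 + 1
= 1010110000000000 (represents -21504)


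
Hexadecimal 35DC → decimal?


Positional values:
Position 0: C × 16^0 = 12 × 1 = 12
Position 1: D × 16^1 = 13 × 16 = 208
Position 2: 5 × 16^2 = 5 × 256 = 1280
Position 3: 3 × 16^3 = 3 × 4096 = 12288
Sum = 12 + 208 + 1280 + 12288
= 13788


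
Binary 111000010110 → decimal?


Positional values:
Bit 1: 1 × 2^1 = 2
Bit 2: 1 × 2^2 = 4
Bit 4: 1 × 2^4 = 16
Bit 9: 1 × 2^9 = 512
Bit 10: 1 × 2^10 = 1024
Bit 11: 1 × 2^11 = 2048
Sum = 2 + 4 + 16 + 512 + 1024 + 2048
= 3606
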